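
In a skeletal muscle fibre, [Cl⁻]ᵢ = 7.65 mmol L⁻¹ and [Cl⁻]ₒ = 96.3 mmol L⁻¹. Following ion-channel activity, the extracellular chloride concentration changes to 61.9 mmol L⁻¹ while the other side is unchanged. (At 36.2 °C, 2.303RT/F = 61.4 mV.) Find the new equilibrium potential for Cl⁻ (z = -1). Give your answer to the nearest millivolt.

-56 mV

After the shift: [Cl⁻]_out = 61.9, [Cl⁻]_in = 7.65 mmol L⁻¹.
E_new = (61.4/-1)·log₁₀(61.9/7.65) = -61.40 · (0.9080) = -55.75 mV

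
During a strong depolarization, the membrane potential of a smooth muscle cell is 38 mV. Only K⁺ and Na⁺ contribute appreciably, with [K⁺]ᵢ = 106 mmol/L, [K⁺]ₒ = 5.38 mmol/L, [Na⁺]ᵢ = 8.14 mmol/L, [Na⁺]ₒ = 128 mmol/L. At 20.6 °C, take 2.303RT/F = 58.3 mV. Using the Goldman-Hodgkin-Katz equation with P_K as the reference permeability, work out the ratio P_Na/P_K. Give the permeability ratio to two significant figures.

Let α = P_Na/P_K. GHK: Vm = 58.3·log₁₀[(Kₒ + α·Naₒ)/(Kᵢ + α·Naᵢ)].
10^(Vm/58.3) = 10^(38.0/58.3) = 4.4854
So 4.4854·(Kᵢ + α·Naᵢ) = Kₒ + α·Naₒ → α = (4.4854·106.0 − 5.38) / (128.0 − 4.4854·8.14)
α = (475.5 − 5.38) / (128.0 − 36.51) = 470.1/91.49 = 5.138

5.1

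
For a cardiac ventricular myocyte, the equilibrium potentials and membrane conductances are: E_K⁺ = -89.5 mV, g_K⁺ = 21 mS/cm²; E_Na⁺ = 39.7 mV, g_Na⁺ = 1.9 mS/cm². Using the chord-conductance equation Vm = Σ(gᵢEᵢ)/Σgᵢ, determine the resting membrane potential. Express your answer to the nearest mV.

-79 mV

Σ gᵢEᵢ = 21·(-89.5) + 1.9·(39.7) = -1804.07
Σ gᵢ = 21 + 1.9 = 22.9
Vm = -1804.07 / 22.9 = -78.78 mV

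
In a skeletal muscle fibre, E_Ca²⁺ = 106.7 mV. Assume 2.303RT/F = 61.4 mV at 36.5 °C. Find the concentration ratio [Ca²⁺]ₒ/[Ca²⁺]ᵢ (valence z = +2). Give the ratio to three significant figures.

log₁₀([out]/[in]) = E·z/(61.4) = 106.7 × 2 / 61.4 = 3.4756
[out]/[in] = 10^(3.4756) = 2989

2990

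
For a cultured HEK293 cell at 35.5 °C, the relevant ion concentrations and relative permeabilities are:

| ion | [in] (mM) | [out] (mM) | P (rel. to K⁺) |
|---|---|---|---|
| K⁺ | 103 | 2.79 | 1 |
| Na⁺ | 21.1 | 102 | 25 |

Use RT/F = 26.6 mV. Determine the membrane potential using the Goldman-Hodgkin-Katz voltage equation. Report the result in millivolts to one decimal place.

Vm = 26.6 · ln[(Σ P·[cation]ₒ + Σ P·[anion]ᵢ) / (Σ P·[cation]ᵢ + Σ P·[anion]ₒ)]
Numerator = 1×2.79 + 25×102 = 2553
Denominator = 1×103 + 25×21.1 = 630.5
Vm = 26.6 · ln(4.0488) = 26.6 × (1.3984) = 37.20 mV

37.2 mV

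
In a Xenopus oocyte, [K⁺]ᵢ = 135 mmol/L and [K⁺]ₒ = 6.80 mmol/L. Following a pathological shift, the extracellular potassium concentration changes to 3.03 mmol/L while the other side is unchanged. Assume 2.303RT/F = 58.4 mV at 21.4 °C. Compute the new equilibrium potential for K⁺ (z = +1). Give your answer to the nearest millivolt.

-96 mV

After the shift: [K⁺]_out = 3.03, [K⁺]_in = 135 mmol/L.
E_new = (58.4/1)·log₁₀(3.03/135) = 58.40 · (-1.6489) = -96.30 mV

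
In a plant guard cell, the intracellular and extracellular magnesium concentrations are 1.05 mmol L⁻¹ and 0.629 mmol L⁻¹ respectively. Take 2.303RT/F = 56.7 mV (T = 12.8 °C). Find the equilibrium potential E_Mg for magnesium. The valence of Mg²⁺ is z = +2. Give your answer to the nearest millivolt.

-6 mV

E = (56.7/z) · log₁₀([Mg²⁺]_out/[Mg²⁺]_in) with z = +2.
= (56.7/2) · log₁₀(0.629/1.05) = 28.35 · log₁₀(0.599)
= 28.35 · (-0.2225) = -6.31 mV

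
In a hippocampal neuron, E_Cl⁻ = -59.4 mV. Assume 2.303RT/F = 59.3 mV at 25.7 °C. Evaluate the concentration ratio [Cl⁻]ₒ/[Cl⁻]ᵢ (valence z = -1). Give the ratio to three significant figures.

log₁₀([out]/[in]) = E·z/(59.3) = -59.4 × -1 / 59.3 = 1.0017
[out]/[in] = 10^(1.0017) = 10.04

10.0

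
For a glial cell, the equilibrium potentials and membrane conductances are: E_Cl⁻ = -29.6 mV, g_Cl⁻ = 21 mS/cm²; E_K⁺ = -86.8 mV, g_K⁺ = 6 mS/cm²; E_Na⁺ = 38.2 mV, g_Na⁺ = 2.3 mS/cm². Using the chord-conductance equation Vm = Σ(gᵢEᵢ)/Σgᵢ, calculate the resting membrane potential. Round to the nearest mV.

-36 mV

Σ gᵢEᵢ = 21·(-29.6) + 6·(-86.8) + 2.3·(38.2) = -1054.54
Σ gᵢ = 21 + 6 + 2.3 = 29.3
Vm = -1054.54 / 29.3 = -35.99 mV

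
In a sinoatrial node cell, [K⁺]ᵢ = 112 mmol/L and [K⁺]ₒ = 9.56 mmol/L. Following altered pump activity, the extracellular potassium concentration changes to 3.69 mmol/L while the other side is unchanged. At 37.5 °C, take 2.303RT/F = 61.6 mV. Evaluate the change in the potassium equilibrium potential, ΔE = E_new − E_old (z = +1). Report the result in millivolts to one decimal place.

-25.5 mV

E_old = (61.6/1)·log₁₀(9.56/112) = -65.84 mV
E_new = (61.6/1)·log₁₀(3.69/112) = -91.30 mV
ΔE = -91.30 − (-65.84) = -25.47 mV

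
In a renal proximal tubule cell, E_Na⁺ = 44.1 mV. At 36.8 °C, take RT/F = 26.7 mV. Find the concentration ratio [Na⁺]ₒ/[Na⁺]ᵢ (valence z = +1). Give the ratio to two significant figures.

ln([out]/[in]) = E·z/(26.7) = 44.1 × 1 / 26.7 = 1.6517
[out]/[in] = e^(1.6517) = 5.216

5.2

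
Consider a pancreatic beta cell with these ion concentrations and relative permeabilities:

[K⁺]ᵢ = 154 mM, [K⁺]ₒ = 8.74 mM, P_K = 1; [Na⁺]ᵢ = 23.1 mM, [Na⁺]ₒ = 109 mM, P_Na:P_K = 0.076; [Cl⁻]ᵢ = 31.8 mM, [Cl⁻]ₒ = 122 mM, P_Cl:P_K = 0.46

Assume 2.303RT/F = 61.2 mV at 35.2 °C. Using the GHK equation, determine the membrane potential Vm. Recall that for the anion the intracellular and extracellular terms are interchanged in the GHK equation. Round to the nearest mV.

-51 mV

Vm = 61.2 · log₁₀[(Σ P·[cation]ₒ + Σ P·[anion]ᵢ) / (Σ P·[cation]ᵢ + Σ P·[anion]ₒ)]
Numerator = 1×8.74 + 0.076×109 + 0.46×31.8 = 31.65
Denominator = 1×154 + 0.076×23.1 + 0.46×122 = 211.9
Vm = 61.2 · log₁₀(0.14939) = 61.2 × (-0.8257) = -50.53 mV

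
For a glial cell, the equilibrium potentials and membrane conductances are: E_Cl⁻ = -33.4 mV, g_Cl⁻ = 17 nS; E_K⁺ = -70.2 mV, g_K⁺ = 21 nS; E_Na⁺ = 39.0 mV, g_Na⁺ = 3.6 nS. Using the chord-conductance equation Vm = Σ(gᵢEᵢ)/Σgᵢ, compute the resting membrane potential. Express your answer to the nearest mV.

Σ gᵢEᵢ = 17·(-33.4) + 21·(-70.2) + 3.6·(39.0) = -1901.60
Σ gᵢ = 17 + 21 + 3.6 = 41.6
Vm = -1901.60 / 41.6 = -45.71 mV

-46 mV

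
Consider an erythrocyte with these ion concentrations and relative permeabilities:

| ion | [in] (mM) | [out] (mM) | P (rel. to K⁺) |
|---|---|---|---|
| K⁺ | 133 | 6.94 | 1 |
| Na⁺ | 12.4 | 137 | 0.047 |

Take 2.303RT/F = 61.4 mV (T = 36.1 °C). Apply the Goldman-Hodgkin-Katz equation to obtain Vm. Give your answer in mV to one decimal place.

Vm = 61.4 · log₁₀[(Σ P·[cation]ₒ + Σ P·[anion]ᵢ) / (Σ P·[cation]ᵢ + Σ P·[anion]ₒ)]
Numerator = 1×6.94 + 0.047×137 = 13.38
Denominator = 1×133 + 0.047×12.4 = 133.6
Vm = 61.4 · log₁₀(0.10016) = 61.4 × (-0.9993) = -61.36 mV

-61.4 mV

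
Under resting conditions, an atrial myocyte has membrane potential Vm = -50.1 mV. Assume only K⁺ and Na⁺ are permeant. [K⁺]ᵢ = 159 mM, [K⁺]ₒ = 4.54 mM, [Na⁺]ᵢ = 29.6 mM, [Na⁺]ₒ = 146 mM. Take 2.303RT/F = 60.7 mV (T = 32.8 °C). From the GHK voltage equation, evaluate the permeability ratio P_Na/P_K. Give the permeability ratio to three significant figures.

Let α = P_Na/P_K. GHK: Vm = 60.7·log₁₀[(Kₒ + α·Naₒ)/(Kᵢ + α·Naᵢ)].
10^(Vm/60.7) = 10^(-50.1/60.7) = 0.1495
So 0.1495·(Kᵢ + α·Naᵢ) = Kₒ + α·Naₒ → α = (0.1495·159.0 − 4.54) / (146.0 − 0.1495·29.6)
α = (23.77 − 4.54) / (146.0 − 4.425) = 19.23/141.6 = 0.1358

0.136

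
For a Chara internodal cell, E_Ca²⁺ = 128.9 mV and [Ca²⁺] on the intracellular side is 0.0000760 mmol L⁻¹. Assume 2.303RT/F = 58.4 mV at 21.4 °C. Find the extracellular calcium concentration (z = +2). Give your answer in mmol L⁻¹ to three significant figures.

Nernst: E = (58.4/2) · log₁₀([out]/[in]), so log₁₀([out]/[in]) = 128.9 × 2 / 58.4 = 4.4144.
[out]/[in] = 10^(4.4144) = 2.596e+04.
[out] = 2.596e+04 × 0.0000760 = 1.973 mmol L⁻¹.

1.97 mmol L⁻¹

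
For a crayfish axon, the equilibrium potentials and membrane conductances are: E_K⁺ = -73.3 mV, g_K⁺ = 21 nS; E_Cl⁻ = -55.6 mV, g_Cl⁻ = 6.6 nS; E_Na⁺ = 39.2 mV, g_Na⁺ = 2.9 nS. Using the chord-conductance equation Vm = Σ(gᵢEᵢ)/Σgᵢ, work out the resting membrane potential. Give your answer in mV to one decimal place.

-58.8 mV

Σ gᵢEᵢ = 21·(-73.3) + 6.6·(-55.6) + 2.9·(39.2) = -1792.58
Σ gᵢ = 21 + 6.6 + 2.9 = 30.5
Vm = -1792.58 / 30.5 = -58.77 mV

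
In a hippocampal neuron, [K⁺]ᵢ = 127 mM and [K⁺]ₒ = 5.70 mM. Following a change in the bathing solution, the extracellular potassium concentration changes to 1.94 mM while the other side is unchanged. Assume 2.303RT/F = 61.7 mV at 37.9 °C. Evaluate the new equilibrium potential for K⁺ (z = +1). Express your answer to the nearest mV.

After the shift: [K⁺]_out = 1.94, [K⁺]_in = 127 mM.
E_new = (61.7/1)·log₁₀(1.94/127) = 61.70 · (-1.8160) = -112.05 mV

-112 mV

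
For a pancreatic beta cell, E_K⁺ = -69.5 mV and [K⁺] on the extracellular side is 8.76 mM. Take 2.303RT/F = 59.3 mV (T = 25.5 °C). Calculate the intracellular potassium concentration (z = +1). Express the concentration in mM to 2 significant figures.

Nernst: E = (59.3/1) · log₁₀([out]/[in]), so log₁₀([out]/[in]) = -69.5 × 1 / 59.3 = -1.1720.
[out]/[in] = 10^(-1.1720) = 0.0673.
[in] = 8.76 / 0.0673 = 130.2 mM.

130 mM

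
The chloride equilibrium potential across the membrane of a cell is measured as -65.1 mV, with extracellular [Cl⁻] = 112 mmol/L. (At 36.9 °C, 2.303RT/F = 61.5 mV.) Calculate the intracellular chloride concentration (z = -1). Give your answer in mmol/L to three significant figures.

9.79 mmol/L

Nernst: E = (61.5/-1) · log₁₀([out]/[in]), so log₁₀([out]/[in]) = -65.1 × -1 / 61.5 = 1.0585.
[out]/[in] = 10^(1.0585) = 11.44.
[in] = 112 / 11.44 = 9.788 mmol/L.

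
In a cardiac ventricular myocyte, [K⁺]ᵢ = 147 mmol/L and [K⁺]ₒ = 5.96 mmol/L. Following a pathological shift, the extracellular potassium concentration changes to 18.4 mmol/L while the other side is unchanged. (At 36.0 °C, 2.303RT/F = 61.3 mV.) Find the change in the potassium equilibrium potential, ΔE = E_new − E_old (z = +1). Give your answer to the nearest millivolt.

30 mV

E_old = (61.3/1)·log₁₀(5.96/147) = -85.33 mV
E_new = (61.3/1)·log₁₀(18.4/147) = -55.32 mV
ΔE = -55.32 − (-85.33) = 30.01 mV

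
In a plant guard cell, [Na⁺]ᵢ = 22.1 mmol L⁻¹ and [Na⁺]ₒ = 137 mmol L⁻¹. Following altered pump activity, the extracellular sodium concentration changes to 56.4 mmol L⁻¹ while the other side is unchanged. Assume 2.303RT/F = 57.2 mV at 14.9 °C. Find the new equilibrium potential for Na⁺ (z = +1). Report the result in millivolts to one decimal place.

23.3 mV

After the shift: [Na⁺]_out = 56.4, [Na⁺]_in = 22.1 mmol L⁻¹.
E_new = (57.2/1)·log₁₀(56.4/22.1) = 57.20 · (0.4069) = 23.27 mV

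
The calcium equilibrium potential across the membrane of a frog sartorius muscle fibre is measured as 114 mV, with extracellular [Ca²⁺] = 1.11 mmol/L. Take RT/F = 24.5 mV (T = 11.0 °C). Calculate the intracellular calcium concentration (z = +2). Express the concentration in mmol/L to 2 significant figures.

Nernst: E = (24.5/2) · ln([out]/[in]), so ln([out]/[in]) = 114.0 × 2 / 24.5 = 9.3061.
[out]/[in] = e^(9.3061) = 1.101e+04.
[in] = 1.11 / 1.101e+04 = 0.0001009 mmol/L.

0.00010 mmol/L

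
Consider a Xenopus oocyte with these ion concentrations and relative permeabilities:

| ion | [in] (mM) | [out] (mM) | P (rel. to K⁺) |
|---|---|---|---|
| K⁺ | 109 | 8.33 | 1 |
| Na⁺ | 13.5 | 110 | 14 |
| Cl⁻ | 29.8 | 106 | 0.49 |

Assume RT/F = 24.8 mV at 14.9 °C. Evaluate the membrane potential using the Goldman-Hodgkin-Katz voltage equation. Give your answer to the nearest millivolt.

37 mV

Vm = 24.8 · ln[(Σ P·[cation]ₒ + Σ P·[anion]ᵢ) / (Σ P·[cation]ᵢ + Σ P·[anion]ₒ)]
Numerator = 1×8.33 + 14×110 + 0.49×29.8 = 1563
Denominator = 1×109 + 14×13.5 + 0.49×106 = 349.9
Vm = 24.8 · ln(4.4663) = 24.8 × (1.4966) = 37.11 mV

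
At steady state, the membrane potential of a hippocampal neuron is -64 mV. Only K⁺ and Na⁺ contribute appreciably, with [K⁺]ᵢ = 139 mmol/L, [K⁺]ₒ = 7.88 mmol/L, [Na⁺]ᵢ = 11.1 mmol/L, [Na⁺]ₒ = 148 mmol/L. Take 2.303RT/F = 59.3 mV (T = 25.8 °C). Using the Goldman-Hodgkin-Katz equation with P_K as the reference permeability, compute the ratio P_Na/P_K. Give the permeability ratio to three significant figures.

Let α = P_Na/P_K. GHK: Vm = 59.3·log₁₀[(Kₒ + α·Naₒ)/(Kᵢ + α·Naᵢ)].
10^(Vm/59.3) = 10^(-64.0/59.3) = 0.083319
So 0.083319·(Kᵢ + α·Naᵢ) = Kₒ + α·Naₒ → α = (0.083319·139.0 − 7.88) / (148.0 − 0.083319·11.1)
α = (11.58 − 7.88) / (148.0 − 0.9248) = 3.701/147.1 = 0.02517

0.0252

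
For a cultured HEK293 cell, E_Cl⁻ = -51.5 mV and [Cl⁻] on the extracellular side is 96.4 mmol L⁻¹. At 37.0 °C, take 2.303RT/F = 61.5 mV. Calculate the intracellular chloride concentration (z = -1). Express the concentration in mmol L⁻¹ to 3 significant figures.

Nernst: E = (61.5/-1) · log₁₀([out]/[in]), so log₁₀([out]/[in]) = -51.5 × -1 / 61.5 = 0.8374.
[out]/[in] = 10^(0.8374) = 6.877.
[in] = 96.4 / 6.877 = 14.02 mmol L⁻¹.

14.0 mmol L⁻¹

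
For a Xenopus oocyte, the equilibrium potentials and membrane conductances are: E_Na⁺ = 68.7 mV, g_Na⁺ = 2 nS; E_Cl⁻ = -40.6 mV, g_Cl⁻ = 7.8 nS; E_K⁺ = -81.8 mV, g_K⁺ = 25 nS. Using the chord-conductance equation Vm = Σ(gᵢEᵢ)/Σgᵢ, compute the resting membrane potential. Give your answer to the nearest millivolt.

-64 mV

Σ gᵢEᵢ = 2·(68.7) + 7.8·(-40.6) + 25·(-81.8) = -2224.28
Σ gᵢ = 2 + 7.8 + 25 = 34.8
Vm = -2224.28 / 34.8 = -63.92 mV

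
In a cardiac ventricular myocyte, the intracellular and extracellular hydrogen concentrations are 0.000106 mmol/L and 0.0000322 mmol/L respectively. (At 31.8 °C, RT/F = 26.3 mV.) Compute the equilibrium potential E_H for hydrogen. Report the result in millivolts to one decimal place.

E = (26.3/z) · ln([H⁺]_out/[H⁺]_in) with z = +1.
= (26.3/1) · ln(0.0000322/0.000106) = 26.30 · ln(0.3038)
= 26.30 · (-1.1915) = -31.34 mV

-31.3 mV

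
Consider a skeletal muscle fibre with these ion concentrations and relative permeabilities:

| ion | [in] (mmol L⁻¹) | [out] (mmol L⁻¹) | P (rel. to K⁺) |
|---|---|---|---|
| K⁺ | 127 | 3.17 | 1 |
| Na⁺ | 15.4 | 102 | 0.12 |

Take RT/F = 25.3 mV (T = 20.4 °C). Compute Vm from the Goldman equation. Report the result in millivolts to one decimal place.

Vm = 25.3 · ln[(Σ P·[cation]ₒ + Σ P·[anion]ᵢ) / (Σ P·[cation]ᵢ + Σ P·[anion]ₒ)]
Numerator = 1×3.17 + 0.12×102 = 15.41
Denominator = 1×127 + 0.12×15.4 = 128.8
Vm = 25.3 · ln(0.1196) = 25.3 × (-2.1236) = -53.73 mV

-53.7 mV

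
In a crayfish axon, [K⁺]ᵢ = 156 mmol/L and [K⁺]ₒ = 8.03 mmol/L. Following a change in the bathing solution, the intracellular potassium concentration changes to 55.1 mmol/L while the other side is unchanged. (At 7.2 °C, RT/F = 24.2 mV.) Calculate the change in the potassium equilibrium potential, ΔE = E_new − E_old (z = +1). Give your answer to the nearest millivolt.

E_old = (24.2/1)·ln(8.03/156) = -71.79 mV
E_new = (24.2/1)·ln(8.03/55.1) = -46.61 mV
ΔE = -46.61 − (-71.79) = 25.19 mV

25 mV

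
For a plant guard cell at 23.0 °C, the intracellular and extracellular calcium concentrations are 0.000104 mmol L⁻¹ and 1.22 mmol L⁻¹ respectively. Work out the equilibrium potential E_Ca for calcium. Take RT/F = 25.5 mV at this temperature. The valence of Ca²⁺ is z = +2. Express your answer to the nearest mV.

119 mV

E = (25.5/z) · ln([Ca²⁺]_out/[Ca²⁺]_in) with z = +2.
= (25.5/2) · ln(1.22/0.000104) = 12.75 · ln(1.173e+04)
= 12.75 · (9.3700) = 119.47 mV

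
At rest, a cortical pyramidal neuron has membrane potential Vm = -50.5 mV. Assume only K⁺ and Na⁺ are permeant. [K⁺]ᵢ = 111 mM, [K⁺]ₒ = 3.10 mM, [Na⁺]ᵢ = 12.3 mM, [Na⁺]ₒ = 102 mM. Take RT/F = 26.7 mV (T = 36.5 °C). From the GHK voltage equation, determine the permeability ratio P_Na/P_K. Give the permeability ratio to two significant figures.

Let α = P_Na/P_K. GHK: Vm = 26.7·ln[(Kₒ + α·Naₒ)/(Kᵢ + α·Naᵢ)].
e^(Vm/26.7) = e^(-50.5/26.7) = 0.15086
So 0.15086·(Kᵢ + α·Naᵢ) = Kₒ + α·Naₒ → α = (0.15086·111.0 − 3.1) / (102.0 − 0.15086·12.3)
α = (16.75 − 3.1) / (102.0 − 1.856) = 13.65/100.1 = 0.1363

0.14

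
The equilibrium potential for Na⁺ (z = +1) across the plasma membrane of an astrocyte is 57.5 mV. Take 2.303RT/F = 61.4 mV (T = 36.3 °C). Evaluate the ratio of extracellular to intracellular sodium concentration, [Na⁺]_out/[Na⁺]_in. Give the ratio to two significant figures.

8.6

log₁₀([out]/[in]) = E·z/(61.4) = 57.5 × 1 / 61.4 = 0.9365
[out]/[in] = 10^(0.9365) = 8.639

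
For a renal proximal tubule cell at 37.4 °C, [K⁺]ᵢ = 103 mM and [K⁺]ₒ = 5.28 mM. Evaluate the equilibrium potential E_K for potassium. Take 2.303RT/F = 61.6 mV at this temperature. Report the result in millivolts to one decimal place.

E = (61.6/z) · log₁₀([K⁺]_out/[K⁺]_in) with z = +1.
= (61.6/1) · log₁₀(5.28/103) = 61.60 · log₁₀(0.05126)
= 61.60 · (-1.2902) = -79.48 mV

-79.5 mV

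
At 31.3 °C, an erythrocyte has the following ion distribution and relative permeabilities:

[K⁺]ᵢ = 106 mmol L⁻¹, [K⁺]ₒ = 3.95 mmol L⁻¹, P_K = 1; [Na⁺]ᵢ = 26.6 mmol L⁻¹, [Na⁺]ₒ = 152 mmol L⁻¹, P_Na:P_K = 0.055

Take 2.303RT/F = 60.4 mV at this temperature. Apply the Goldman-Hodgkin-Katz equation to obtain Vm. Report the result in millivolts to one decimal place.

Vm = 60.4 · log₁₀[(Σ P·[cation]ₒ + Σ P·[anion]ᵢ) / (Σ P·[cation]ᵢ + Σ P·[anion]ₒ)]
Numerator = 1×3.95 + 0.055×152 = 12.31
Denominator = 1×106 + 0.055×26.6 = 107.5
Vm = 60.4 · log₁₀(0.11455) = 60.4 × (-0.9410) = -56.84 mV

-56.8 mV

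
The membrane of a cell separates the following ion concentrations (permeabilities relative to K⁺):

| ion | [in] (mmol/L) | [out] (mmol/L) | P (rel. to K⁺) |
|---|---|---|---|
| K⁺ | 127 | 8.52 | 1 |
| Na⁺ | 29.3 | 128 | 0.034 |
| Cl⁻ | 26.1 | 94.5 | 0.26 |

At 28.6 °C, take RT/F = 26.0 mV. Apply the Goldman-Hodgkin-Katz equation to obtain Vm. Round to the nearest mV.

-53 mV

Vm = 26.0 · ln[(Σ P·[cation]ₒ + Σ P·[anion]ᵢ) / (Σ P·[cation]ᵢ + Σ P·[anion]ₒ)]
Numerator = 1×8.52 + 0.034×128 + 0.26×26.1 = 19.66
Denominator = 1×127 + 0.034×29.3 + 0.26×94.5 = 152.6
Vm = 26.0 · ln(0.12885) = 26.0 × (-2.0491) = -53.28 mV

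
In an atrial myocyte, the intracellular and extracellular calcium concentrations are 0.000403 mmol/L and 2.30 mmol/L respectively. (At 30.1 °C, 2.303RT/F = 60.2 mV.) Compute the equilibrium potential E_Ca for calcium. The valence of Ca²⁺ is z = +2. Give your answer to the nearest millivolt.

E = (60.2/z) · log₁₀([Ca²⁺]_out/[Ca²⁺]_in) with z = +2.
= (60.2/2) · log₁₀(2.30/0.000403) = 30.10 · log₁₀(5707)
= 30.10 · (3.7564) = 113.07 mV

113 mV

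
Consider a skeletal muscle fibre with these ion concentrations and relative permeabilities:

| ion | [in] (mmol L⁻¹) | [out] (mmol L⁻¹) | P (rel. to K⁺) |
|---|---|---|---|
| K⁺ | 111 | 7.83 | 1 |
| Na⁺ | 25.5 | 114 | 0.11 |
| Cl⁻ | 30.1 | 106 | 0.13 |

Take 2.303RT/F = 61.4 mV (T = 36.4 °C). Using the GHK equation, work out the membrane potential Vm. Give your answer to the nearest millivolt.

-44 mV

Vm = 61.4 · log₁₀[(Σ P·[cation]ₒ + Σ P·[anion]ᵢ) / (Σ P·[cation]ᵢ + Σ P·[anion]ₒ)]
Numerator = 1×7.83 + 0.11×114 + 0.13×30.1 = 24.28
Denominator = 1×111 + 0.11×25.5 + 0.13×106 = 127.6
Vm = 61.4 · log₁₀(0.19033) = 61.4 × (-0.7205) = -44.24 mV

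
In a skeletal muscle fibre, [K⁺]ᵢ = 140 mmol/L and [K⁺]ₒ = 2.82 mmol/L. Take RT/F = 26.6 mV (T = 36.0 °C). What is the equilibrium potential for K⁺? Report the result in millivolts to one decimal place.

-103.9 mV

E = (26.6/z) · ln([K⁺]_out/[K⁺]_in) with z = +1.
= (26.6/1) · ln(2.82/140) = 26.60 · ln(0.02014)
= 26.60 · (-3.9049) = -103.87 mV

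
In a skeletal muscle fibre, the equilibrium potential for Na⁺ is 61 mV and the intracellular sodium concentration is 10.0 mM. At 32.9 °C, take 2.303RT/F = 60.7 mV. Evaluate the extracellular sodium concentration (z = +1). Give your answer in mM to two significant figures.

100 mM

Nernst: E = (60.7/1) · log₁₀([out]/[in]), so log₁₀([out]/[in]) = 61.0 × 1 / 60.7 = 1.0049.
[out]/[in] = 10^(1.0049) = 10.11.
[out] = 10.11 × 10.0 = 101.1 mM.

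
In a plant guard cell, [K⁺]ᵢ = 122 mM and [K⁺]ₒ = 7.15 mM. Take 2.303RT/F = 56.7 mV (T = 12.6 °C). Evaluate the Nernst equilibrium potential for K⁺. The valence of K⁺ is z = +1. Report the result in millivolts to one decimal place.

E = (56.7/z) · log₁₀([K⁺]_out/[K⁺]_in) with z = +1.
= (56.7/1) · log₁₀(7.15/122) = 56.70 · log₁₀(0.05861)
= 56.70 · (-1.2321) = -69.86 mV

-69.9 mV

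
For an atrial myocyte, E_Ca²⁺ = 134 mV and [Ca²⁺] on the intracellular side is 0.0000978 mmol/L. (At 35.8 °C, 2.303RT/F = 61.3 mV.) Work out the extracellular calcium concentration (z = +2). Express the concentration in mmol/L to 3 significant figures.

2.30 mmol/L

Nernst: E = (61.3/2) · log₁₀([out]/[in]), so log₁₀([out]/[in]) = 134.0 × 2 / 61.3 = 4.3719.
[out]/[in] = 10^(4.3719) = 2.355e+04.
[out] = 2.355e+04 × 0.0000978 = 2.303 mmol/L.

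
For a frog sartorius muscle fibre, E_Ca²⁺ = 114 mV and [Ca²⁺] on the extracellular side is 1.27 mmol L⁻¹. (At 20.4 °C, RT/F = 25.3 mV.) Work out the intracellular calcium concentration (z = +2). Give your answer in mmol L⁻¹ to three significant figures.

0.000155 mmol L⁻¹

Nernst: E = (25.3/2) · ln([out]/[in]), so ln([out]/[in]) = 114.0 × 2 / 25.3 = 9.0119.
[out]/[in] = e^(9.0119) = 8200.
[in] = 1.27 / 8200 = 0.0001549 mmol L⁻¹.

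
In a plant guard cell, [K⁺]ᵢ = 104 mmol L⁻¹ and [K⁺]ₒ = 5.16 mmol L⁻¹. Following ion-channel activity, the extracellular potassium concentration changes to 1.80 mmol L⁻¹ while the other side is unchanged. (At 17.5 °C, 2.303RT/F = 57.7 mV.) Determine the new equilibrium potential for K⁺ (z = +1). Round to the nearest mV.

After the shift: [K⁺]_out = 1.80, [K⁺]_in = 104 mmol L⁻¹.
E_new = (57.7/1)·log₁₀(1.80/104) = 57.70 · (-1.7618) = -101.65 mV

-102 mV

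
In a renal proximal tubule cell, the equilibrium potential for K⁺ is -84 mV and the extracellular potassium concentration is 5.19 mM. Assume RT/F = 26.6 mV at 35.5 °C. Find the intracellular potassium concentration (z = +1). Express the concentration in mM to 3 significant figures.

Nernst: E = (26.6/1) · ln([out]/[in]), so ln([out]/[in]) = -84.0 × 1 / 26.6 = -3.1579.
[out]/[in] = e^(-3.1579) = 0.04252.
[in] = 5.19 / 0.04252 = 122.1 mM.

122 mM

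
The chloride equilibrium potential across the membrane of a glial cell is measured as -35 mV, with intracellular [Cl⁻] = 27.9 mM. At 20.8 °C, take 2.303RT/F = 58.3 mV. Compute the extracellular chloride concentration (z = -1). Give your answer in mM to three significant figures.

Nernst: E = (58.3/-1) · log₁₀([out]/[in]), so log₁₀([out]/[in]) = -35.0 × -1 / 58.3 = 0.6003.
[out]/[in] = 10^(0.6003) = 3.984.
[out] = 3.984 × 27.9 = 111.2 mM.

111 mM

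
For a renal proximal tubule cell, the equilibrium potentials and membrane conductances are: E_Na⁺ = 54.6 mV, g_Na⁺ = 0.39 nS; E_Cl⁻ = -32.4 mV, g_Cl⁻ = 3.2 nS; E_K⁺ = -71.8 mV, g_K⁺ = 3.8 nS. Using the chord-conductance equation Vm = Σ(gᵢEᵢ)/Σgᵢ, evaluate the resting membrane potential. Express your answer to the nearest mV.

-48 mV

Σ gᵢEᵢ = 0.39·(54.6) + 3.2·(-32.4) + 3.8·(-71.8) = -355.23
Σ gᵢ = 0.39 + 3.2 + 3.8 = 7.39
Vm = -355.23 / 7.39 = -48.07 mV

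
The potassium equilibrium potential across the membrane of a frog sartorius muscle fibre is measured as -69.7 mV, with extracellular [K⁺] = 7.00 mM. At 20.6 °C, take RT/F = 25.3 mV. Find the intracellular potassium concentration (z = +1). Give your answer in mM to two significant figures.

Nernst: E = (25.3/1) · ln([out]/[in]), so ln([out]/[in]) = -69.7 × 1 / 25.3 = -2.7549.
[out]/[in] = e^(-2.7549) = 0.06361.
[in] = 7.00 / 0.06361 = 110 mM.

110 mM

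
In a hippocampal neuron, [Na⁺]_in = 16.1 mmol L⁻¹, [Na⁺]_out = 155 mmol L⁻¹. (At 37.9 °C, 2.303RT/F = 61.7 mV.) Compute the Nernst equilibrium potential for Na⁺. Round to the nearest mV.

61 mV

E = (61.7/z) · log₁₀([Na⁺]_out/[Na⁺]_in) with z = +1.
= (61.7/1) · log₁₀(155/16.1) = 61.70 · log₁₀(9.627)
= 61.70 · (0.9835) = 60.68 mV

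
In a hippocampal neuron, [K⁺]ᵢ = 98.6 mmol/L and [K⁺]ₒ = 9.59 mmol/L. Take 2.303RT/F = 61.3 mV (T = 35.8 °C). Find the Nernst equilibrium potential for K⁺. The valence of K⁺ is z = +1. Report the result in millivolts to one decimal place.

E = (61.3/z) · log₁₀([K⁺]_out/[K⁺]_in) with z = +1.
= (61.3/1) · log₁₀(9.59/98.6) = 61.30 · log₁₀(0.09726)
= 61.30 · (-1.0121) = -62.04 mV

-62.0 mV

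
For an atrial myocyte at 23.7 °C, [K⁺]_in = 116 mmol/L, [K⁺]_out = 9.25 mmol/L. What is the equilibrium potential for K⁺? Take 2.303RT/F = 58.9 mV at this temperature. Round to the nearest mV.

-65 mV

E = (58.9/z) · log₁₀([K⁺]_out/[K⁺]_in) with z = +1.
= (58.9/1) · log₁₀(9.25/116) = 58.90 · log₁₀(0.07974)
= 58.90 · (-1.0983) = -64.69 mV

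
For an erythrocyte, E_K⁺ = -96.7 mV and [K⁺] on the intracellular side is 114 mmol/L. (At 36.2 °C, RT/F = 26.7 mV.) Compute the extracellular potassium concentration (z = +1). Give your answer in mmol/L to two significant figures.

Nernst: E = (26.7/1) · ln([out]/[in]), so ln([out]/[in]) = -96.7 × 1 / 26.7 = -3.6217.
[out]/[in] = e^(-3.6217) = 0.02674.
[out] = 0.02674 × 114 = 3.048 mmol/L.

3.0 mmol/L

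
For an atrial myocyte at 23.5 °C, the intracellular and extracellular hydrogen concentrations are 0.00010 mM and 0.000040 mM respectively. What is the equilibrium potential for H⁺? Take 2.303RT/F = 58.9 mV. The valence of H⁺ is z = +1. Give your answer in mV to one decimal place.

E = (58.9/z) · log₁₀([H⁺]_out/[H⁺]_in) with z = +1.
= (58.9/1) · log₁₀(0.000040/0.00010) = 58.90 · log₁₀(0.4)
= 58.90 · (-0.3979) = -23.44 mV

-23.4 mV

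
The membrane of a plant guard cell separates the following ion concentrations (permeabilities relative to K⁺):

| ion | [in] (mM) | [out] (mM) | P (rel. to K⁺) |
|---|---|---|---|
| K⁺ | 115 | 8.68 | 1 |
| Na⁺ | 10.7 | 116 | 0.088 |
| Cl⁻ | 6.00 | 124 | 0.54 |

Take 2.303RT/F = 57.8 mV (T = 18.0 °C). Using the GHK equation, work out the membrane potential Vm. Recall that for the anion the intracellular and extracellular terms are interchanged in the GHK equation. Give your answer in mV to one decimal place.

Vm = 57.8 · log₁₀[(Σ P·[cation]ₒ + Σ P·[anion]ᵢ) / (Σ P·[cation]ᵢ + Σ P·[anion]ₒ)]
Numerator = 1×8.68 + 0.088×116 + 0.54×6.00 = 22.13
Denominator = 1×115 + 0.088×10.7 + 0.54×124 = 182.9
Vm = 57.8 · log₁₀(0.12098) = 57.8 × (-0.9173) = -53.02 mV

-53.0 mV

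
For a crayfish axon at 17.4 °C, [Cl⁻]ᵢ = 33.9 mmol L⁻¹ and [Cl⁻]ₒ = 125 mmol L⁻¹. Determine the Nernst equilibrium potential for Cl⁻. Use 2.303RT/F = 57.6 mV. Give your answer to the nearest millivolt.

E = (57.6/z) · log₁₀([Cl⁻]_out/[Cl⁻]_in) with z = -1.
For an anion, dividing by z = -1 reverses the sign.
= (57.6/-1) · log₁₀(125/33.9) = -57.60 · log₁₀(3.687)
= -57.60 · (0.5667) = -32.64 mV

-33 mV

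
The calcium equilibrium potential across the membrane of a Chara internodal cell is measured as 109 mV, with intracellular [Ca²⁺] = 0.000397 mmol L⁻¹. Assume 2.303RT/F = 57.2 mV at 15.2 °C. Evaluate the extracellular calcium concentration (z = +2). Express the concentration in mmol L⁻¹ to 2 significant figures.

2.6 mmol L⁻¹

Nernst: E = (57.2/2) · log₁₀([out]/[in]), so log₁₀([out]/[in]) = 109.0 × 2 / 57.2 = 3.8112.
[out]/[in] = 10^(3.8112) = 6474.
[out] = 6474 × 0.000397 = 2.57 mmol L⁻¹.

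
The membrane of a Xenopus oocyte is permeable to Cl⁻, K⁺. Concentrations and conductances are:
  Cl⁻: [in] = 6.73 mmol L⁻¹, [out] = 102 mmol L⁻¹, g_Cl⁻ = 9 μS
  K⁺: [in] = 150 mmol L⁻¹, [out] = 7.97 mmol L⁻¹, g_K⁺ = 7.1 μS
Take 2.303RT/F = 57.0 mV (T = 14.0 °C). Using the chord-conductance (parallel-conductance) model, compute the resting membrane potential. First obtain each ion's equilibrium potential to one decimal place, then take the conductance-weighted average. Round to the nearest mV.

-70 mV

E_Cl⁻ = (57.0/-1)·log₁₀(102/6.73) = -67.3 mV
E_K⁺ = (57.0/1)·log₁₀(7.97/150) = -72.7 mV
Vm = (Σ gᵢEᵢ)/(Σ gᵢ) = (9·-67.3 + 7.1·-72.7) / (9 + 7.1)
= -1121.87 / 16.1 = -69.68 mV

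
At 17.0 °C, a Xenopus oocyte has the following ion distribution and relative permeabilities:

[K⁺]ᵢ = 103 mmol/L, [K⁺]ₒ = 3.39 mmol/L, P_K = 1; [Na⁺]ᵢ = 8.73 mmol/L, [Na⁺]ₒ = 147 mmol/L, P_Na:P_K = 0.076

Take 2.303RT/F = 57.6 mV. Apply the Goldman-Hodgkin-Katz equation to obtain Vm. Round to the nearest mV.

Vm = 57.6 · log₁₀[(Σ P·[cation]ₒ + Σ P·[anion]ᵢ) / (Σ P·[cation]ᵢ + Σ P·[anion]ₒ)]
Numerator = 1×3.39 + 0.076×147 = 14.56
Denominator = 1×103 + 0.076×8.73 = 103.7
Vm = 57.6 · log₁₀(0.14047) = 57.6 × (-0.8524) = -49.10 mV

-49 mV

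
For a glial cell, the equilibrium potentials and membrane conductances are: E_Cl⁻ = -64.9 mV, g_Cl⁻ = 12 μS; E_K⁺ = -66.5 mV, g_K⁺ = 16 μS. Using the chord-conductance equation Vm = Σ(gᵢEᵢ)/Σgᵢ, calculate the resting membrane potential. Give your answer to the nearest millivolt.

-66 mV

Σ gᵢEᵢ = 12·(-64.9) + 16·(-66.5) = -1842.80
Σ gᵢ = 12 + 16 = 28
Vm = -1842.80 / 28 = -65.81 mV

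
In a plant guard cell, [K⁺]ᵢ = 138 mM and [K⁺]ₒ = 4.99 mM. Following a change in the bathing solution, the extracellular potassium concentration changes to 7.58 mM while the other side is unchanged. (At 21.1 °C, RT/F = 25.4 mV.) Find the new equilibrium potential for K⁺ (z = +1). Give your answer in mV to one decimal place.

After the shift: [K⁺]_out = 7.58, [K⁺]_in = 138 mM.
E_new = (25.4/1)·ln(7.58/138) = 25.40 · (-2.9017) = -73.70 mV

-73.7 mV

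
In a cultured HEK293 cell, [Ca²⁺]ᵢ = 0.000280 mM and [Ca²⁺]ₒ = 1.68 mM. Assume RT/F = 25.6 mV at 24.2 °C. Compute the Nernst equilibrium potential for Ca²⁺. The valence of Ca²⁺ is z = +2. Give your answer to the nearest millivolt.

E = (25.6/z) · ln([Ca²⁺]_out/[Ca²⁺]_in) with z = +2.
= (25.6/2) · ln(1.68/0.000280) = 12.80 · ln(6000)
= 12.80 · (8.6995) = 111.35 mV

111 mV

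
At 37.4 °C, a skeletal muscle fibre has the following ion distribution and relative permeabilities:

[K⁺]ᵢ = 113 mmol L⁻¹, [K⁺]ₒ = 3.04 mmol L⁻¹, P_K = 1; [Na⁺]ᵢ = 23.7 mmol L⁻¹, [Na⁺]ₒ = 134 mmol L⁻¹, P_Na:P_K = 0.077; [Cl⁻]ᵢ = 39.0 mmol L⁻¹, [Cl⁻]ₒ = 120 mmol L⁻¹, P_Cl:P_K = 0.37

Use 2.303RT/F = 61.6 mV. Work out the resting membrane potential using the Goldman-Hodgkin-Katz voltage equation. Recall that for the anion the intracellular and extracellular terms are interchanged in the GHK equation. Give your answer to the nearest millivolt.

Vm = 61.6 · log₁₀[(Σ P·[cation]ₒ + Σ P·[anion]ᵢ) / (Σ P·[cation]ᵢ + Σ P·[anion]ₒ)]
Numerator = 1×3.04 + 0.077×134 + 0.37×39.0 = 27.79
Denominator = 1×113 + 0.077×23.7 + 0.37×120 = 159.2
Vm = 61.6 · log₁₀(0.17452) = 61.6 × (-0.7582) = -46.70 mV

-47 mV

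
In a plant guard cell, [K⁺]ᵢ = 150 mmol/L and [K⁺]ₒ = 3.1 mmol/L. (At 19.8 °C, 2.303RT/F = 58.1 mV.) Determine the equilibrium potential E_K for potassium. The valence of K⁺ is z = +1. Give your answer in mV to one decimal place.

E = (58.1/z) · log₁₀([K⁺]_out/[K⁺]_in) with z = +1.
= (58.1/1) · log₁₀(3.1/150) = 58.10 · log₁₀(0.02067)
= 58.10 · (-1.6847) = -97.88 mV

-97.9 mV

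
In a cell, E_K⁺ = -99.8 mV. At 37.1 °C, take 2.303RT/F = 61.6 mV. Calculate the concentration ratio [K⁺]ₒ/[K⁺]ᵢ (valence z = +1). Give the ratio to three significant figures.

0.0240

log₁₀([out]/[in]) = E·z/(61.6) = -99.8 × 1 / 61.6 = -1.6201
[out]/[in] = 10^(-1.6201) = 0.02398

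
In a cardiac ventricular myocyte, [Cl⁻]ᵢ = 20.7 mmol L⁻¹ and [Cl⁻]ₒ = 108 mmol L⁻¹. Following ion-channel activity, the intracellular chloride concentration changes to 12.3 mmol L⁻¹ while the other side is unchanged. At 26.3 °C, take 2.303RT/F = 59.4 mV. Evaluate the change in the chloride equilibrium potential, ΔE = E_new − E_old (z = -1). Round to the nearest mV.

E_old = (59.4/-1)·log₁₀(108/20.7) = -42.62 mV
E_new = (59.4/-1)·log₁₀(108/12.3) = -56.05 mV
ΔE = -56.05 − (-42.62) = -13.43 mV

-13 mV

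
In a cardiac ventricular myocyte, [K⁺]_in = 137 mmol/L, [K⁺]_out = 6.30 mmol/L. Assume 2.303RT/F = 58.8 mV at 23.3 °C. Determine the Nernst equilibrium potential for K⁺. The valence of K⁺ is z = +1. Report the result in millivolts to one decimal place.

-78.6 mV

E = (58.8/z) · log₁₀([K⁺]_out/[K⁺]_in) with z = +1.
= (58.8/1) · log₁₀(6.30/137) = 58.80 · log₁₀(0.04599)
= 58.80 · (-1.3374) = -78.64 mV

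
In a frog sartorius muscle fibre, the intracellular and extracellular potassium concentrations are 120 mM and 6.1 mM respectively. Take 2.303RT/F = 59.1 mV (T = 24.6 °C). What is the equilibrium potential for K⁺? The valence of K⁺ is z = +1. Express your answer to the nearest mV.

E = (59.1/z) · log₁₀([K⁺]_out/[K⁺]_in) with z = +1.
= (59.1/1) · log₁₀(6.1/120) = 59.10 · log₁₀(0.05083)
= 59.10 · (-1.2939) = -76.47 mV

-76 mV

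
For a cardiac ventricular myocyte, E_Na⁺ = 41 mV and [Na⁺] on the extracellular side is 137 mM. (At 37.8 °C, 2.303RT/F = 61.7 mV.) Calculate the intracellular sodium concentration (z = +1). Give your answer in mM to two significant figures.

30 mM

Nernst: E = (61.7/1) · log₁₀([out]/[in]), so log₁₀([out]/[in]) = 41.0 × 1 / 61.7 = 0.6645.
[out]/[in] = 10^(0.6645) = 4.619.
[in] = 137 / 4.619 = 29.66 mM.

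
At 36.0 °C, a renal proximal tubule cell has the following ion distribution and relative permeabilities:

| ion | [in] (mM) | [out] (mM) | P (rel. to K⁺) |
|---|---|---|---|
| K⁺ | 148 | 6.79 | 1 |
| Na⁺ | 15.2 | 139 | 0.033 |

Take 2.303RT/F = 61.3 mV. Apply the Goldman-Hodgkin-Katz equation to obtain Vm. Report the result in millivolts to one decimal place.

-68.4 mV

Vm = 61.3 · log₁₀[(Σ P·[cation]ₒ + Σ P·[anion]ᵢ) / (Σ P·[cation]ᵢ + Σ P·[anion]ₒ)]
Numerator = 1×6.79 + 0.033×139 = 11.38
Denominator = 1×148 + 0.033×15.2 = 148.5
Vm = 61.3 · log₁₀(0.076612) = 61.3 × (-1.1157) = -68.39 mV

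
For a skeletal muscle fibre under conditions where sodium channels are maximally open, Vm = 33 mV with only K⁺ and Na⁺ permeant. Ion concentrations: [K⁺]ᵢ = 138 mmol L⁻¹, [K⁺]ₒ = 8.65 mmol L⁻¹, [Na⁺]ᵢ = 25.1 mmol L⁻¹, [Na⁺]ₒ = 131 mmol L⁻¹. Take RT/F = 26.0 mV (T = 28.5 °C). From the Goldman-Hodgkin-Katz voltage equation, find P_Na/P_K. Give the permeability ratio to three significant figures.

Let α = P_Na/P_K. GHK: Vm = 26.0·ln[(Kₒ + α·Naₒ)/(Kᵢ + α·Naᵢ)].
e^(Vm/26.0) = e^(33.0/26.0) = 3.5581
So 3.5581·(Kᵢ + α·Naᵢ) = Kₒ + α·Naₒ → α = (3.5581·138.0 − 8.65) / (131.0 − 3.5581·25.1)
α = (491 − 8.65) / (131.0 − 89.31) = 482.4/41.69 = 11.57

11.6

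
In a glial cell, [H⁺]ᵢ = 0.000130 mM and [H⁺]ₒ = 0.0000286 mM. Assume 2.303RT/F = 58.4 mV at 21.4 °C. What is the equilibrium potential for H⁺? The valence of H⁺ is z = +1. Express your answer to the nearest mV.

-38 mV

E = (58.4/z) · log₁₀([H⁺]_out/[H⁺]_in) with z = +1.
= (58.4/1) · log₁₀(0.0000286/0.000130) = 58.40 · log₁₀(0.22)
= 58.40 · (-0.6576) = -38.40 mV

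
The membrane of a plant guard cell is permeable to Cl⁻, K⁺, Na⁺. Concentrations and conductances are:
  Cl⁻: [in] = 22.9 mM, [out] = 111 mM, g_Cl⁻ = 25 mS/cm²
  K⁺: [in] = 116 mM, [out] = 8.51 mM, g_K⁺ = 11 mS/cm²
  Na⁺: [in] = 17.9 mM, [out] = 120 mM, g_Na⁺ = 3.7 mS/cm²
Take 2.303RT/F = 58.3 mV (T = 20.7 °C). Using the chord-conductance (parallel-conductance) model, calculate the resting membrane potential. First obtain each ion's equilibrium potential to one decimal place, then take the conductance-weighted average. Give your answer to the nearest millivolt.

E_Cl⁻ = (58.3/-1)·log₁₀(111/22.9) = -40.0 mV
E_K⁺ = (58.3/1)·log₁₀(8.51/116) = -66.1 mV
E_Na⁺ = (58.3/1)·log₁₀(120/17.9) = 48.2 mV
Vm = (Σ gᵢEᵢ)/(Σ gᵢ) = (25·-40.0 + 11·-66.1 + 3.7·48.2) / (25 + 11 + 3.7)
= -1548.76 / 39.7 = -39.01 mV

-39 mV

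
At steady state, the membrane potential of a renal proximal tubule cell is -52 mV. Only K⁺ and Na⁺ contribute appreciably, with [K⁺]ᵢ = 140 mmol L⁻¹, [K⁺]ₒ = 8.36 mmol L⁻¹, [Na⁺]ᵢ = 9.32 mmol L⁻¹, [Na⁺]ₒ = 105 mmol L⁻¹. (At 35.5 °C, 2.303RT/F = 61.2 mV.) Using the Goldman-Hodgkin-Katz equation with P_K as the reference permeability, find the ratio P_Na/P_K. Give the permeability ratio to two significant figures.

Let α = P_Na/P_K. GHK: Vm = 61.2·log₁₀[(Kₒ + α·Naₒ)/(Kᵢ + α·Naᵢ)].
10^(Vm/61.2) = 10^(-52.0/61.2) = 0.14136
So 0.14136·(Kᵢ + α·Naᵢ) = Kₒ + α·Naₒ → α = (0.14136·140.0 − 8.36) / (105.0 − 0.14136·9.32)
α = (19.79 − 8.36) / (105.0 − 1.317) = 11.43/103.7 = 0.1102

0.11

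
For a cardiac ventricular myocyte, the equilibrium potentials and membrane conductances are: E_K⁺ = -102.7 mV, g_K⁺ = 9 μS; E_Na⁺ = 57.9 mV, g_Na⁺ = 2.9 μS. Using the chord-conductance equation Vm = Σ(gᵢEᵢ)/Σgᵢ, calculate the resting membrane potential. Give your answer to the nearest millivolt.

-64 mV

Σ gᵢEᵢ = 9·(-102.7) + 2.9·(57.9) = -756.39
Σ gᵢ = 9 + 2.9 = 11.9
Vm = -756.39 / 11.9 = -63.56 mV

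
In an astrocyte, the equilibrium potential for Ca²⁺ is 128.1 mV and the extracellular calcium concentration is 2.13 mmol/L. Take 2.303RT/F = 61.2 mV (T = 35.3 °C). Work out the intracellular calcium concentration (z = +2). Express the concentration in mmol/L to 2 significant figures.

0.00014 mmol/L

Nernst: E = (61.2/2) · log₁₀([out]/[in]), so log₁₀([out]/[in]) = 128.1 × 2 / 61.2 = 4.1863.
[out]/[in] = 10^(4.1863) = 1.536e+04.
[in] = 2.13 / 1.536e+04 = 0.0001387 mmol/L.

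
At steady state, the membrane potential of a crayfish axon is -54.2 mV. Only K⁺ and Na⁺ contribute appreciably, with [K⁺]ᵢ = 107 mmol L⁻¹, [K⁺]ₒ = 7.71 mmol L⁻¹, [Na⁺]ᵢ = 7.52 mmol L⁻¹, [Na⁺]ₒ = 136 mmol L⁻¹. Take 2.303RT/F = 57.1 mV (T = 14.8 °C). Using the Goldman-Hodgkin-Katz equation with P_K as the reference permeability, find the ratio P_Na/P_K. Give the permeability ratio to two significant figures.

0.032

Let α = P_Na/P_K. GHK: Vm = 57.1·log₁₀[(Kₒ + α·Naₒ)/(Kᵢ + α·Naᵢ)].
10^(Vm/57.1) = 10^(-54.2/57.1) = 0.11241
So 0.11241·(Kᵢ + α·Naᵢ) = Kₒ + α·Naₒ → α = (0.11241·107.0 − 7.71) / (136.0 − 0.11241·7.52)
α = (12.03 − 7.71) / (136.0 − 0.8453) = 4.317/135.2 = 0.03194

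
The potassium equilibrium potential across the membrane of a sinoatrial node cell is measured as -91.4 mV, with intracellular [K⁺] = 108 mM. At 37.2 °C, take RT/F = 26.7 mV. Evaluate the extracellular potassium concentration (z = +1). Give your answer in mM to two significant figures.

Nernst: E = (26.7/1) · ln([out]/[in]), so ln([out]/[in]) = -91.4 × 1 / 26.7 = -3.4232.
[out]/[in] = e^(-3.4232) = 0.03261.
[out] = 0.03261 × 108 = 3.522 mM.

3.5 mM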